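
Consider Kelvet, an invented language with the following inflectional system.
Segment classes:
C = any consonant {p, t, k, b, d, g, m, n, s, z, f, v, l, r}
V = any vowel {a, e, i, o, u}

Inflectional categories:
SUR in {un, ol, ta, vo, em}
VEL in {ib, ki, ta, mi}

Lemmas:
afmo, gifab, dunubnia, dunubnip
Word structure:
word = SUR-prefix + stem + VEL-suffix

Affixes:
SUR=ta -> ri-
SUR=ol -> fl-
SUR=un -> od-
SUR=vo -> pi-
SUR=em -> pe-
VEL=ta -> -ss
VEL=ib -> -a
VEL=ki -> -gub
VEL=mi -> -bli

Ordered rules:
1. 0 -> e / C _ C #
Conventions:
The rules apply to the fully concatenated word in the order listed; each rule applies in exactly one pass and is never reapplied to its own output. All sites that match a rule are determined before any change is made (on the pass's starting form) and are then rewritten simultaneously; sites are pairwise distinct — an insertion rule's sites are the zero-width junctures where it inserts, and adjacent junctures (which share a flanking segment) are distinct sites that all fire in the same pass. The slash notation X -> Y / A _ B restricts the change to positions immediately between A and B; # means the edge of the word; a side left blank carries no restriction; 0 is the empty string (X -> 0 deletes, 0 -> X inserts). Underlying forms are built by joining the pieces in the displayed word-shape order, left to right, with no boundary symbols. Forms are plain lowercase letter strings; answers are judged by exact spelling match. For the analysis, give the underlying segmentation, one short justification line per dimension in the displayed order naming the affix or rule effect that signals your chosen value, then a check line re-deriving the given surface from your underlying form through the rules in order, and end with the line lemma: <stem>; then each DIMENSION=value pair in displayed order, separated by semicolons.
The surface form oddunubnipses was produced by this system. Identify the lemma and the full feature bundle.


underlying: od-dunubnip-ss
SUR=un - signalled by the affix od-
VEL=ta - signalled by the affix -ss
check: oddunubnipss -> oddunubnipses
lemma: dunubnip; SUR=un; VEL=ta


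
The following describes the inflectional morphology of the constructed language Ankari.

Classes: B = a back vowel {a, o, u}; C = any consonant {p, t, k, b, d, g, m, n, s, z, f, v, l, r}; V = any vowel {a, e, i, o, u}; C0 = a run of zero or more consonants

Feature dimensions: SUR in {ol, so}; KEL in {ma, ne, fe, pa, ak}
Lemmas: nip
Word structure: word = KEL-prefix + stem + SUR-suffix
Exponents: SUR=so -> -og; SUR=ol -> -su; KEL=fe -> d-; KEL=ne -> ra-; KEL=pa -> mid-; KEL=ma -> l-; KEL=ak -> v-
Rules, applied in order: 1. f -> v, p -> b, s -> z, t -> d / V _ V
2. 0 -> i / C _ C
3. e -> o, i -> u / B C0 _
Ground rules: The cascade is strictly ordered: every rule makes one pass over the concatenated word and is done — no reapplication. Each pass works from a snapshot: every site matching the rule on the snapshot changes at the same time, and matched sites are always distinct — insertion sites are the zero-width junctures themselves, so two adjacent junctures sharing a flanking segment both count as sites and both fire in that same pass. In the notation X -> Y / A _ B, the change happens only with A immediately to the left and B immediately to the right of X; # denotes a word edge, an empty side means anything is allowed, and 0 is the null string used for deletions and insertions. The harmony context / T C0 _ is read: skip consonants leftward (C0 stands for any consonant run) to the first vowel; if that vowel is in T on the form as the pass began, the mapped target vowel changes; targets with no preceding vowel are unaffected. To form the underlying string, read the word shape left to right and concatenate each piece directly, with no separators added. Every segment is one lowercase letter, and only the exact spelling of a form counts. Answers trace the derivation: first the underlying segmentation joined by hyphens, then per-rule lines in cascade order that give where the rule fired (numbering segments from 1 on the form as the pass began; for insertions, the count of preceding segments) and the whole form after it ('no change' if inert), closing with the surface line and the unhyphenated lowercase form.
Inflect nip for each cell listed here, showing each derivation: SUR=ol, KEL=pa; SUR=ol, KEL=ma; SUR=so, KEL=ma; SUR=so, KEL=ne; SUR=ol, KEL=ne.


cell SUR=ol, KEL=pa:
underlying: mid-nip-su
1. f -> v, p -> b, s -> z, t -> d / V _ V: no change
2. 0 -> i / C _ C: inserts after position(s) 3, 6: midinipisu
3. e -> o, i -> u / B C0 _: no change
surface: midinipisu

cell SUR=ol, KEL=ma:
underlying: l-nip-su
1. f -> v, p -> b, s -> z, t -> d / V _ V: no change
2. 0 -> i / C _ C: inserts after position(s) 1, 4: linipisu
3. e -> o, i -> u / B C0 _: no change
surface: linipisu

cell SUR=so, KEL=ma:
underlying: l-nip-og
1. f -> v, p -> b, s -> z, t -> d / V _ V: fires at position(s) 4: lnibog
2. 0 -> i / C _ C: inserts after position(s) 1: linibog
3. e -> o, i -> u / B C0 _: no change
surface: linibog

cell SUR=so, KEL=ne:
underlying: ra-nip-og
1. f -> v, p -> b, s -> z, t -> d / V _ V: fires at position(s) 5: ranibog
2. 0 -> i / C _ C: no change
3. e -> o, i -> u / B C0 _: fires at position(s) 4: ranubog
surface: ranubog

cell SUR=ol, KEL=ne:
underlying: ra-nip-su
1. f -> v, p -> b, s -> z, t -> d / V _ V: no change
2. 0 -> i / C _ C: inserts after position(s) 5: ranipisu
3. e -> o, i -> u / B C0 _: fires at position(s) 4: ranupisu
surface: ranupisu


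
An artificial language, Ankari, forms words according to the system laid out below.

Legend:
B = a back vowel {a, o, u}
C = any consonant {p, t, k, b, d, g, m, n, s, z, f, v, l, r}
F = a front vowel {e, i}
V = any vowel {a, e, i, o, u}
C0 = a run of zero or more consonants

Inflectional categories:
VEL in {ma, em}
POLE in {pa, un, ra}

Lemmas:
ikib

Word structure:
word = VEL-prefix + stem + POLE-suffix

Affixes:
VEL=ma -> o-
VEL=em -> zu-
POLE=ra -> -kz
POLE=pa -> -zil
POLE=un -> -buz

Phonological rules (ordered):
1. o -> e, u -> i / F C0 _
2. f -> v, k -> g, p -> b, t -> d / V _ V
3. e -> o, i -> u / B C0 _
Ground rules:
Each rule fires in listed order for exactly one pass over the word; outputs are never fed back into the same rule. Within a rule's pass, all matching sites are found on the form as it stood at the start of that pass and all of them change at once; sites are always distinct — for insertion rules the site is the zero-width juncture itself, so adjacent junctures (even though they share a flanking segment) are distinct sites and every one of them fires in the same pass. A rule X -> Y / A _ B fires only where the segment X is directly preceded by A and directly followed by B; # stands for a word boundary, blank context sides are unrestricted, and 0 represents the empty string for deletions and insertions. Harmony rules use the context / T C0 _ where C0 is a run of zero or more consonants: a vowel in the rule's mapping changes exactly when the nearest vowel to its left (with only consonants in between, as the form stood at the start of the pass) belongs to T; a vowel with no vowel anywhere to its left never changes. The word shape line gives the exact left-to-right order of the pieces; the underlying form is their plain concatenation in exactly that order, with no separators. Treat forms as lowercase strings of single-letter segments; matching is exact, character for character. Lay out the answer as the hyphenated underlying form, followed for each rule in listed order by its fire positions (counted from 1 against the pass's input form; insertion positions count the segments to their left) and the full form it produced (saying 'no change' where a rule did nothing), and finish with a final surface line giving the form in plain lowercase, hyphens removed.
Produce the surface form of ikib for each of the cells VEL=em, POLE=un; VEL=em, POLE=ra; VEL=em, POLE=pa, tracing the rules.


cell VEL=em, POLE=un:
underlying: zu-ikib-buz
1. o -> e, u -> i / F C0 _: fires at position(s) 8: zuikibbiz
2. f -> v, k -> g, p -> b, t -> d / V _ V: fires at position(s) 4: zuigibbiz
3. e -> o, i -> u / B C0 _: fires at position(s) 3: zuugibbiz
surface: zuugibbiz

cell VEL=em, POLE=ra:
underlying: zu-ikib-kz
1. o -> e, u -> i / F C0 _: no change
2. f -> v, k -> g, p -> b, t -> d / V _ V: fires at position(s) 4: zuigibkz
3. e -> o, i -> u / B C0 _: fires at position(s) 3: zuugibkz
surface: zuugibkz

cell VEL=em, POLE=pa:
underlying: zu-ikib-zil
1. o -> e, u -> i / F C0 _: no change
2. f -> v, k -> g, p -> b, t -> d / V _ V: fires at position(s) 4: zuigibzil
3. e -> o, i -> u / B C0 _: fires at position(s) 3: zuugibzil
surface: zuugibzil


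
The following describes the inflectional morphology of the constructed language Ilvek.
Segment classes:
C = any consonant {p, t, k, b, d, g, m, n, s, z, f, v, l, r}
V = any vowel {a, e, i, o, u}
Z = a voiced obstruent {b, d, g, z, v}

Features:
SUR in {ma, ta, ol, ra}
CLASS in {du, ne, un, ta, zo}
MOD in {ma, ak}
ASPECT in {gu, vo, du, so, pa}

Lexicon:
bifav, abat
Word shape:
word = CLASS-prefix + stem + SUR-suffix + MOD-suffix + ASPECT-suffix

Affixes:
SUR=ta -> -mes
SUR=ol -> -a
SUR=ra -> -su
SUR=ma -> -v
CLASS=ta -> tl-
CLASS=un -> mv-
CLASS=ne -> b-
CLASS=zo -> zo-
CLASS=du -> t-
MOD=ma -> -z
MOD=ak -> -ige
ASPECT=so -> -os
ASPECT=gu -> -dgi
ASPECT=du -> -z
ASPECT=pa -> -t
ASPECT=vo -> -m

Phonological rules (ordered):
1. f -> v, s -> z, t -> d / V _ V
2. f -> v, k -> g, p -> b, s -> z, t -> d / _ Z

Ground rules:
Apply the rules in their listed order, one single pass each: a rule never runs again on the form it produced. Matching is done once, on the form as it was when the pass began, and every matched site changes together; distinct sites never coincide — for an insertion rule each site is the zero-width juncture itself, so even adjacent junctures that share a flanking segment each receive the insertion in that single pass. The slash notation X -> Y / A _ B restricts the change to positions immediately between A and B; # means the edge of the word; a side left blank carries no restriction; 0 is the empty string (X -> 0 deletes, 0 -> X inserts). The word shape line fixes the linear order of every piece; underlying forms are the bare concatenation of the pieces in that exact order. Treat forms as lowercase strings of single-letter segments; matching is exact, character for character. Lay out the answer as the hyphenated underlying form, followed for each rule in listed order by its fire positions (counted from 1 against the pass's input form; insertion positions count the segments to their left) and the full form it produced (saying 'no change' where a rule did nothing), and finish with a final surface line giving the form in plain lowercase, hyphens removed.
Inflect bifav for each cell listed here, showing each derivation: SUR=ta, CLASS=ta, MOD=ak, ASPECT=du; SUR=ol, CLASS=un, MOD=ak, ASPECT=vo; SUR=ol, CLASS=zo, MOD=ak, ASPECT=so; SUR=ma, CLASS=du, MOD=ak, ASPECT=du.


cell SUR=ta, CLASS=ta, MOD=ak, ASPECT=du:
underlying: tl-bifav-mes-ige-z
1. f -> v, s -> z, t -> d / V _ V: fires at position(s) 5, 10: tlbivavmezigez
2. f -> v, k -> g, p -> b, s -> z, t -> d / _ Z: no change
surface: tlbivavmezigez

cell SUR=ol, CLASS=un, MOD=ak, ASPECT=vo:
underlying: mv-bifav-a-ige-m
1. f -> v, s -> z, t -> d / V _ V: fires at position(s) 5: mvbivavaigem
2. f -> v, k -> g, p -> b, s -> z, t -> d / _ Z: no change
surface: mvbivavaigem

cell SUR=ol, CLASS=zo, MOD=ak, ASPECT=so:
underlying: zo-bifav-a-ige-os
1. f -> v, s -> z, t -> d / V _ V: fires at position(s) 5: zobivavaigeos
2. f -> v, k -> g, p -> b, s -> z, t -> d / _ Z: no change
surface: zobivavaigeos

cell SUR=ma, CLASS=du, MOD=ak, ASPECT=du:
underlying: t-bifav-v-ige-z
1. f -> v, s -> z, t -> d / V _ V: fires at position(s) 4: tbivavvigez
2. f -> v, k -> g, p -> b, s -> z, t -> d / _ Z: fires at position(s) 1: dbivavvigez
surface: dbivavvigez


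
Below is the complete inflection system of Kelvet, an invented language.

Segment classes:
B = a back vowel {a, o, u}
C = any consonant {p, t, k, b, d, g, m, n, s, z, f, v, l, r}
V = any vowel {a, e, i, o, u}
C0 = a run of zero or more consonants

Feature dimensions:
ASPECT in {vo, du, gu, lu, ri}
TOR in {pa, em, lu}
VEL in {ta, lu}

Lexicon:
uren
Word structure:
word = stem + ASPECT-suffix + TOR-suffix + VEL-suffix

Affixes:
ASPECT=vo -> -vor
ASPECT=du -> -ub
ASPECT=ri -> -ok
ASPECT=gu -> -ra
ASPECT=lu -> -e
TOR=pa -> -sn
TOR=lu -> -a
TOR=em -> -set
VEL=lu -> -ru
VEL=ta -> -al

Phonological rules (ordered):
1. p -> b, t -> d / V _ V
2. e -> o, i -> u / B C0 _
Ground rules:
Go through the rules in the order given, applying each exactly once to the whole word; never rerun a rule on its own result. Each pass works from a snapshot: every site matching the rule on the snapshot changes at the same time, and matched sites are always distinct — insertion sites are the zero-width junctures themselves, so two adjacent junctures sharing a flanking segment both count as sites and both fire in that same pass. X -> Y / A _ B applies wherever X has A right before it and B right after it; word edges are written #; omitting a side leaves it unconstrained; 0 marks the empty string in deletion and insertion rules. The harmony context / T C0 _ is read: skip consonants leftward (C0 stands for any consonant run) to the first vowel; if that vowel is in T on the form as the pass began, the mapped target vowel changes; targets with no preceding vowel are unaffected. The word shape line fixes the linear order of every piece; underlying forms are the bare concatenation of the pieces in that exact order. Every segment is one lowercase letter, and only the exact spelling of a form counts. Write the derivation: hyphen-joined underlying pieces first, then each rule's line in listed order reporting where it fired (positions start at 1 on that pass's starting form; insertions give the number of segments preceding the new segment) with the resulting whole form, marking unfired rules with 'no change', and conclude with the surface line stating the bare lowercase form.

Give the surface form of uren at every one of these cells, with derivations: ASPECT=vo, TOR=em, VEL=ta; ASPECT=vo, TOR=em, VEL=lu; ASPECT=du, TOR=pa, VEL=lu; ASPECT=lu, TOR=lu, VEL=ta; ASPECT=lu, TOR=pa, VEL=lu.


cell ASPECT=vo, TOR=em, VEL=ta:
underlying: uren-vor-set-al
1. p -> b, t -> d / V _ V: fires at position(s) 10: urenvorsedal
2. e -> o, i -> u / B C0 _: fires at position(s) 3, 9: uronvorsodal
surface: uronvorsodal

cell ASPECT=vo, TOR=em, VEL=lu:
underlying: uren-vor-set-ru
1. p -> b, t -> d / V _ V: no change
2. e -> o, i -> u / B C0 _: fires at position(s) 3, 9: uronvorsotru
surface: uronvorsotru

cell ASPECT=du, TOR=pa, VEL=lu:
underlying: uren-ub-sn-ru
1. p -> b, t -> d / V _ V: no change
2. e -> o, i -> u / B C0 _: fires at position(s) 3: uronubsnru
surface: uronubsnru

cell ASPECT=lu, TOR=lu, VEL=ta:
underlying: uren-e-a-al
1. p -> b, t -> d / V _ V: no change
2. e -> o, i -> u / B C0 _: fires at position(s) 3: uroneaal
surface: uroneaal

cell ASPECT=lu, TOR=pa, VEL=lu:
underlying: uren-e-sn-ru
1. p -> b, t -> d / V _ V: no change
2. e -> o, i -> u / B C0 _: fires at position(s) 3: uronesnru
surface: uronesnru


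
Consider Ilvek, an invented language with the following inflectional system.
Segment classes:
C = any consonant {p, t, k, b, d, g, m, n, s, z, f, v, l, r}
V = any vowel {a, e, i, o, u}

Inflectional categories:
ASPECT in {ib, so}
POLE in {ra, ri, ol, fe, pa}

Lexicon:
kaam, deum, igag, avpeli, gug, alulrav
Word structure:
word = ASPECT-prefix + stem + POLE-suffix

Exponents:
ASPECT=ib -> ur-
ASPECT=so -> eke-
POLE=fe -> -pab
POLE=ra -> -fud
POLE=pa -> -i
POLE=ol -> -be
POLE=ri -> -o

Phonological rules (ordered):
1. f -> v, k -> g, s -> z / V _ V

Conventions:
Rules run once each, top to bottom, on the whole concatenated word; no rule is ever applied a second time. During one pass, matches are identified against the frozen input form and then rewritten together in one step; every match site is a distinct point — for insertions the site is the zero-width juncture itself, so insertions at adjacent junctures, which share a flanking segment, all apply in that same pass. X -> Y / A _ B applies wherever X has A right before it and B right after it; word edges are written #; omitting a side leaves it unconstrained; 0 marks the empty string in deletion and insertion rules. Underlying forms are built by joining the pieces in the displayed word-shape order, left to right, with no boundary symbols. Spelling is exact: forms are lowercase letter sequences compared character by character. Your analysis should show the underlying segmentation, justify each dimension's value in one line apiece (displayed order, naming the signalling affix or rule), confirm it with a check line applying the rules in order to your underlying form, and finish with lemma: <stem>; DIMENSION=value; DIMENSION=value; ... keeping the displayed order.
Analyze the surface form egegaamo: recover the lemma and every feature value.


underlying: eke-kaam-o
ASPECT=so - signalled by the affix eke-
POLE=ri - signalled by the affix -o
check: ekekaamo -> egegaamo
lemma: kaam; ASPECT=so; POLE=ri


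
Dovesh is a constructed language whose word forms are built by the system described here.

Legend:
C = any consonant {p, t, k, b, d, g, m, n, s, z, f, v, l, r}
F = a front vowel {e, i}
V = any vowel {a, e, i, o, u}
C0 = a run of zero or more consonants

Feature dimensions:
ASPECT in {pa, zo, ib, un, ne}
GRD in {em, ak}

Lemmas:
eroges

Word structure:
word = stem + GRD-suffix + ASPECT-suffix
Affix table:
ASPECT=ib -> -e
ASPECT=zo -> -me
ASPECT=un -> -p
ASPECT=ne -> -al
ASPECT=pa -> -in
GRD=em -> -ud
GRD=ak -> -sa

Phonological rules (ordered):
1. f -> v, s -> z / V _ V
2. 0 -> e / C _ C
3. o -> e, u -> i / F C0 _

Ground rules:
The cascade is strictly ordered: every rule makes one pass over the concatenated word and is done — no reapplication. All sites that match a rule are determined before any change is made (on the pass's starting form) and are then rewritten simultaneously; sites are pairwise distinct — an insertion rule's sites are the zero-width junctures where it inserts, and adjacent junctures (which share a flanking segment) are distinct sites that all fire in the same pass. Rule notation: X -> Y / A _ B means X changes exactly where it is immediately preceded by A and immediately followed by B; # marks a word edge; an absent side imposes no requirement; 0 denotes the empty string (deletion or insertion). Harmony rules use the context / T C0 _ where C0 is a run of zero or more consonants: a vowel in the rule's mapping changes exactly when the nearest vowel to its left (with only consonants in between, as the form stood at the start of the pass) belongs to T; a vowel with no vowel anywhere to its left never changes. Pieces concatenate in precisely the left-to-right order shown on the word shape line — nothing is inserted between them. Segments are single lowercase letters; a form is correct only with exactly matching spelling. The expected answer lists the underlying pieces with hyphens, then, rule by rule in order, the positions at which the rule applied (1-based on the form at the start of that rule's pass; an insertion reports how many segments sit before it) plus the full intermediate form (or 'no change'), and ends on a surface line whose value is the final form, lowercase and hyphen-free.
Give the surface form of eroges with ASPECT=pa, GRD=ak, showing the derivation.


underlying: eroges-sa-in
1. f -> v, s -> z / V _ V: no change
2. 0 -> e / C _ C: inserts after position(s) 6: erogesesain
3. o -> e, u -> i / F C0 _: fires at position(s) 3: eregesesain
surface: eregesesain


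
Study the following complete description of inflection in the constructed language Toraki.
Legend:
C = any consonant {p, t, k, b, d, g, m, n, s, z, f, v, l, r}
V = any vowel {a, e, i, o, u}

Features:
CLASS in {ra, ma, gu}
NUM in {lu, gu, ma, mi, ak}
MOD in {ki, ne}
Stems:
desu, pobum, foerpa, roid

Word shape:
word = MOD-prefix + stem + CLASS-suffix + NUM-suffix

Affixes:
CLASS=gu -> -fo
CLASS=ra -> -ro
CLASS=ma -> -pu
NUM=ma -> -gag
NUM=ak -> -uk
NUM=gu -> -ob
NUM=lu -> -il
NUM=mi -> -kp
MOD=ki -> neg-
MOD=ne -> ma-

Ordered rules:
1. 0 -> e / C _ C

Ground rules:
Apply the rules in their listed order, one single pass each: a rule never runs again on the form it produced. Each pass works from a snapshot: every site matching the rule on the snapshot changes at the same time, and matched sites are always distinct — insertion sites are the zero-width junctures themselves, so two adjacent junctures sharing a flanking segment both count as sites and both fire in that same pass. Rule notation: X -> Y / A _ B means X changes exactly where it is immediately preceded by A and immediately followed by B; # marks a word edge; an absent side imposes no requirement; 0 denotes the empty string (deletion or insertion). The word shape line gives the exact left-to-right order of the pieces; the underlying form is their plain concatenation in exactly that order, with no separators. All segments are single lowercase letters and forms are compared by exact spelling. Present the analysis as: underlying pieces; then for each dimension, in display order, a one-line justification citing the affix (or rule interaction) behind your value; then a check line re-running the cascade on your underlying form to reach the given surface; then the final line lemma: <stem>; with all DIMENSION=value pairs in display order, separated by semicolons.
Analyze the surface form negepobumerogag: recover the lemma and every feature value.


underlying: neg-pobum-ro-gag
CLASS=ra - signalled by the affix -ro
NUM=ma - signalled by the affix -gag
MOD=ki - signalled by the affix neg-
check: negpobumrogag -> negepobumerogag
lemma: pobum; CLASS=ra; NUM=ma; MOD=ki


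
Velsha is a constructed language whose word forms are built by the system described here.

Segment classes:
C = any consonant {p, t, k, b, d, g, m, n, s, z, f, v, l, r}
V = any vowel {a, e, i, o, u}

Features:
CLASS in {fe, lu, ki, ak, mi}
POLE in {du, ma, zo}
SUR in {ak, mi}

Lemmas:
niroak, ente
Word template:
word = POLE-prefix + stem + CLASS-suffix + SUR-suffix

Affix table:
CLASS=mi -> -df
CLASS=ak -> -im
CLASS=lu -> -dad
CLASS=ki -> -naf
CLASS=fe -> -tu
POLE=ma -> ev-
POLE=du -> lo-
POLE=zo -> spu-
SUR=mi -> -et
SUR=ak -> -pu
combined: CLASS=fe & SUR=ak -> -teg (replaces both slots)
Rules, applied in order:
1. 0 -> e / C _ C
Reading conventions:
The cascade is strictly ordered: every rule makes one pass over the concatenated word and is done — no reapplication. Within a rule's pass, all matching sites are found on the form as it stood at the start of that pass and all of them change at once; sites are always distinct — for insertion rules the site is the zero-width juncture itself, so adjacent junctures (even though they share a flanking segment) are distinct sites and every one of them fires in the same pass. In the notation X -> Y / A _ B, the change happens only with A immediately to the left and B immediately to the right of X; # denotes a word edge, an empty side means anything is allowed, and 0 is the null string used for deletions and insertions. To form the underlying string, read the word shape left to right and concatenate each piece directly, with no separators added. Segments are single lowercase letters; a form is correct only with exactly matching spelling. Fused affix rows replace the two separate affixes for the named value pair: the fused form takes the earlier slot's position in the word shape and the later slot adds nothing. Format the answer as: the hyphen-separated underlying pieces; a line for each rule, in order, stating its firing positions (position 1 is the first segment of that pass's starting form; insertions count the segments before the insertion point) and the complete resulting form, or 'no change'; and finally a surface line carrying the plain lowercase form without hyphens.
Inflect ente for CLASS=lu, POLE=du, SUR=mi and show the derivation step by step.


underlying: lo-ente-dad-et
1. 0 -> e / C _ C: inserts after position(s) 4: loenetedadet
surface: loenetedadet


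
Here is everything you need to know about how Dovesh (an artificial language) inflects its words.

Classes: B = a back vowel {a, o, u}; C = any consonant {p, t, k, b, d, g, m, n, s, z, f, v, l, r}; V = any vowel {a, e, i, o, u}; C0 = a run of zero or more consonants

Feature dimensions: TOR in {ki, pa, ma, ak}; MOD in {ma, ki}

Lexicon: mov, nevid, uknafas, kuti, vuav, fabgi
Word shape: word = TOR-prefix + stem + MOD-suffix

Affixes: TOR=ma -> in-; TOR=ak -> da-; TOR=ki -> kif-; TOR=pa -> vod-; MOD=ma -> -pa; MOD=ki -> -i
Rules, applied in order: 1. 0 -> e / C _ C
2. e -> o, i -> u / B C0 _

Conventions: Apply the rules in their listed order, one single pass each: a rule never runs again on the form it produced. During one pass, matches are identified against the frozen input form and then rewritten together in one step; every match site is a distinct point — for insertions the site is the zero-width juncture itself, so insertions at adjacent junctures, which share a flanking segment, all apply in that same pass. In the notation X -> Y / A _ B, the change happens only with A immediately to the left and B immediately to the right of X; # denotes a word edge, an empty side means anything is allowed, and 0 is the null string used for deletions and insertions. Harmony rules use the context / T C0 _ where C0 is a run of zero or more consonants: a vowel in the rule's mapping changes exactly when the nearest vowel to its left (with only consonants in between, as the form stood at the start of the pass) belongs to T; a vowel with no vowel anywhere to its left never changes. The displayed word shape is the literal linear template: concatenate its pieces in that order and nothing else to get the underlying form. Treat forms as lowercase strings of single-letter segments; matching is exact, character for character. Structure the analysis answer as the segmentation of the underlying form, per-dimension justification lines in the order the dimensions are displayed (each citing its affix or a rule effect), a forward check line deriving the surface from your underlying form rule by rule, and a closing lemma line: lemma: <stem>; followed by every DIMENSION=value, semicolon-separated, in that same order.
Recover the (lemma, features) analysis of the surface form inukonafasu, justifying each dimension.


underlying: in-uknafas-i
TOR=ma - signalled by the affix in-
MOD=ki - signalled by the affix -i
check: inuknafasi -> inukenafasi -> inukonafasu
lemma: uknafas; TOR=ma; MOD=ki


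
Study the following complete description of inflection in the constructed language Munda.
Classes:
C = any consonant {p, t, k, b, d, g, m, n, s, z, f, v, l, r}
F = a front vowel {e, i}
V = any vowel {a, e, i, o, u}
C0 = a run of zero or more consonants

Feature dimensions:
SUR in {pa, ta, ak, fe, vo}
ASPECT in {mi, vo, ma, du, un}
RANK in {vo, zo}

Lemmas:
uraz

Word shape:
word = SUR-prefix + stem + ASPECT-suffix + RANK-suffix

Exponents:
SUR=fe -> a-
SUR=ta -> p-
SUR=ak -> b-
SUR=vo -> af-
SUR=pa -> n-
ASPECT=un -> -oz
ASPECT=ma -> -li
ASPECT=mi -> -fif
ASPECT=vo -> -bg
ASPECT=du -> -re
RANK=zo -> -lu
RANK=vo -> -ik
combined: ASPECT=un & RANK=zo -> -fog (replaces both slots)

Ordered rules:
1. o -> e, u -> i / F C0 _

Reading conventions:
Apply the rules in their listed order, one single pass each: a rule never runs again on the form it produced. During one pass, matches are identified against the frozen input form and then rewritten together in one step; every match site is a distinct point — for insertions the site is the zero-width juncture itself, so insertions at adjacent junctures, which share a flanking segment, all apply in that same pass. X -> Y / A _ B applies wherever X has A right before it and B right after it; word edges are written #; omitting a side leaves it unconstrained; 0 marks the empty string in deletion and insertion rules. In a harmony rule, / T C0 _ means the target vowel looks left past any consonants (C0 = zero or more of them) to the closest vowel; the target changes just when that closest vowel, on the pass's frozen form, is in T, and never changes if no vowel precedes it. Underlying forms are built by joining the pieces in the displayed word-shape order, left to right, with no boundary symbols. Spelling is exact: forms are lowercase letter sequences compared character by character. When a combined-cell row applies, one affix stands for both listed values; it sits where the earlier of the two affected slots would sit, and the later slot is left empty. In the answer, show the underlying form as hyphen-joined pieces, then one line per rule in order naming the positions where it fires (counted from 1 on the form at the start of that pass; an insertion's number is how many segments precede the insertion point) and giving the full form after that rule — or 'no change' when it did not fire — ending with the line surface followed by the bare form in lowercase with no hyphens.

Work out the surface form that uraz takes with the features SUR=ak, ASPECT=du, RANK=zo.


underlying: b-uraz-re-lu
1. o -> e, u -> i / F C0 _: fires at position(s) 9: burazreli
surface: burazreli


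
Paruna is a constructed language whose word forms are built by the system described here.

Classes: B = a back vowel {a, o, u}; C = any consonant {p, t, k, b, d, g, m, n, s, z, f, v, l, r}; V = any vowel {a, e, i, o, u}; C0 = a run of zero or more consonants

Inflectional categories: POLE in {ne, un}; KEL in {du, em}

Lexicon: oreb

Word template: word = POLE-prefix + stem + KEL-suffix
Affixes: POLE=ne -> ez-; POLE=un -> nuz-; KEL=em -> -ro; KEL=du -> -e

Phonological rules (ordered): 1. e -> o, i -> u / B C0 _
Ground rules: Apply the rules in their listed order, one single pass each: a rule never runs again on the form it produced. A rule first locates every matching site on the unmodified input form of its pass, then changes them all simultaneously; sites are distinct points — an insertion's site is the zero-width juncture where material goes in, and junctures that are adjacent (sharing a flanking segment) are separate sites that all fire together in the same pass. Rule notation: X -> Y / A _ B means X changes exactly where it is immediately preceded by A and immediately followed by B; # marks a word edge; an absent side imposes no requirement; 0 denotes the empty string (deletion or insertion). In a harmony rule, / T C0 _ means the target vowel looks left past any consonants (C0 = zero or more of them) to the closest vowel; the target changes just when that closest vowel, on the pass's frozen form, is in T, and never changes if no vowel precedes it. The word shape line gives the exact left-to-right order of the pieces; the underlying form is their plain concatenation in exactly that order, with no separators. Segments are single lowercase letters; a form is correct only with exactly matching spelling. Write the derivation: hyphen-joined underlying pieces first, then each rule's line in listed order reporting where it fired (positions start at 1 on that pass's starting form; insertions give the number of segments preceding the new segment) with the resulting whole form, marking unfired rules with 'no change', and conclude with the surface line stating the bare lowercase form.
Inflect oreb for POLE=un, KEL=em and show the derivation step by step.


underlying: nuz-oreb-ro
1. e -> o, i -> u / B C0 _: fires at position(s) 6: nuzorobro
surface: nuzorobro


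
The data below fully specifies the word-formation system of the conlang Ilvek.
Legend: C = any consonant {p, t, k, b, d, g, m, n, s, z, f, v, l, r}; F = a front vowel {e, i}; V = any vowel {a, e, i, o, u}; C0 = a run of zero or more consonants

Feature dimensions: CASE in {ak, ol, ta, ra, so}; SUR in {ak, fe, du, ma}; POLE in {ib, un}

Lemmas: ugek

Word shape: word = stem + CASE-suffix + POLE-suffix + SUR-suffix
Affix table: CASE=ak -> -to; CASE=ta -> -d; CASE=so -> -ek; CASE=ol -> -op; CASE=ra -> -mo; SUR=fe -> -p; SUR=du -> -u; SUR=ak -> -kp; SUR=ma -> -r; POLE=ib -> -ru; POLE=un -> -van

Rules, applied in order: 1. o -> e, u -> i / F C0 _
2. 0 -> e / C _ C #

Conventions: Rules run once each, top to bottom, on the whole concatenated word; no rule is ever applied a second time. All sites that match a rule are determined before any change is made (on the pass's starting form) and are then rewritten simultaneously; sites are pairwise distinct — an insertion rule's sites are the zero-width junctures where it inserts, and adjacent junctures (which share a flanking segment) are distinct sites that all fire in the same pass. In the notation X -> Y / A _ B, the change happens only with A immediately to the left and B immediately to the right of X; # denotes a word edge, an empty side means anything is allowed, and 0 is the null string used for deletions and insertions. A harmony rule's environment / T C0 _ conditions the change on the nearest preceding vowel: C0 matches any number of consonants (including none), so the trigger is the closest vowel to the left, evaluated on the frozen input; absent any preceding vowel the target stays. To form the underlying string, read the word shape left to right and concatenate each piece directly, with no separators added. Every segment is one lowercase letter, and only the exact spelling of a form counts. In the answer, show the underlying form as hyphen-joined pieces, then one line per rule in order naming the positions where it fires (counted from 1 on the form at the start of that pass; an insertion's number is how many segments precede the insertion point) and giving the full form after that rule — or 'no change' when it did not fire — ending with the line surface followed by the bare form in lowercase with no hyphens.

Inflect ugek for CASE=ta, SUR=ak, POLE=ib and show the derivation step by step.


underlying: ugek-d-ru-kp
1. o -> e, u -> i / F C0 _: fires at position(s) 7: ugekdrikp
2. 0 -> e / C _ C #: inserts after position(s) 8: ugekdrikep
surface: ugekdrikep


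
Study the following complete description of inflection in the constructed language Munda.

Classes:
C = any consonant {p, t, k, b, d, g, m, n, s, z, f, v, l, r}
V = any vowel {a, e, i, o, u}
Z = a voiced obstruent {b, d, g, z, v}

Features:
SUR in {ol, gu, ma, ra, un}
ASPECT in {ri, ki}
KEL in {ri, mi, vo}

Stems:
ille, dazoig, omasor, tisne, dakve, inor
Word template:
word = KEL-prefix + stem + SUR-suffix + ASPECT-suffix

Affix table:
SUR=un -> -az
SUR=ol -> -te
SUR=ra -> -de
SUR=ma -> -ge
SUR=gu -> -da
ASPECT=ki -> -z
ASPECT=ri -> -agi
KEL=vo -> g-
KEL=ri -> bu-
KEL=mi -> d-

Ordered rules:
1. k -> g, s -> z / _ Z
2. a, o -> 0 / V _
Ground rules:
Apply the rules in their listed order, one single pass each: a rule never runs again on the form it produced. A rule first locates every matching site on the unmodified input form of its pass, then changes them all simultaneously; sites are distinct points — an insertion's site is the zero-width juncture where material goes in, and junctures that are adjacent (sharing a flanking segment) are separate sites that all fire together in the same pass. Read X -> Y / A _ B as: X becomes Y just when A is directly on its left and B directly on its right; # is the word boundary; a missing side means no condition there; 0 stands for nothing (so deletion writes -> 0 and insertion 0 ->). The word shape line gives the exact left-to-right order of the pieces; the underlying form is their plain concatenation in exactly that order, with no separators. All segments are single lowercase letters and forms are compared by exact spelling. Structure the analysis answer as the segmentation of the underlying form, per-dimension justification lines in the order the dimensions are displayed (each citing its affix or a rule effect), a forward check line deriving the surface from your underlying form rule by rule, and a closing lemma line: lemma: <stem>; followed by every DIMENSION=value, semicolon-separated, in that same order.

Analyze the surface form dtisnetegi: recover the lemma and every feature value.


underlying: d-tisne-te-agi
SUR=ol - signalled by the affix -te
ASPECT=ri - signalled by the affix -agi
KEL=mi - signalled by the affix d-
check: dtisneteagi -> dtisneteagi -> dtisnetegi
lemma: tisne; SUR=ol; ASPECT=ri; KEL=mi


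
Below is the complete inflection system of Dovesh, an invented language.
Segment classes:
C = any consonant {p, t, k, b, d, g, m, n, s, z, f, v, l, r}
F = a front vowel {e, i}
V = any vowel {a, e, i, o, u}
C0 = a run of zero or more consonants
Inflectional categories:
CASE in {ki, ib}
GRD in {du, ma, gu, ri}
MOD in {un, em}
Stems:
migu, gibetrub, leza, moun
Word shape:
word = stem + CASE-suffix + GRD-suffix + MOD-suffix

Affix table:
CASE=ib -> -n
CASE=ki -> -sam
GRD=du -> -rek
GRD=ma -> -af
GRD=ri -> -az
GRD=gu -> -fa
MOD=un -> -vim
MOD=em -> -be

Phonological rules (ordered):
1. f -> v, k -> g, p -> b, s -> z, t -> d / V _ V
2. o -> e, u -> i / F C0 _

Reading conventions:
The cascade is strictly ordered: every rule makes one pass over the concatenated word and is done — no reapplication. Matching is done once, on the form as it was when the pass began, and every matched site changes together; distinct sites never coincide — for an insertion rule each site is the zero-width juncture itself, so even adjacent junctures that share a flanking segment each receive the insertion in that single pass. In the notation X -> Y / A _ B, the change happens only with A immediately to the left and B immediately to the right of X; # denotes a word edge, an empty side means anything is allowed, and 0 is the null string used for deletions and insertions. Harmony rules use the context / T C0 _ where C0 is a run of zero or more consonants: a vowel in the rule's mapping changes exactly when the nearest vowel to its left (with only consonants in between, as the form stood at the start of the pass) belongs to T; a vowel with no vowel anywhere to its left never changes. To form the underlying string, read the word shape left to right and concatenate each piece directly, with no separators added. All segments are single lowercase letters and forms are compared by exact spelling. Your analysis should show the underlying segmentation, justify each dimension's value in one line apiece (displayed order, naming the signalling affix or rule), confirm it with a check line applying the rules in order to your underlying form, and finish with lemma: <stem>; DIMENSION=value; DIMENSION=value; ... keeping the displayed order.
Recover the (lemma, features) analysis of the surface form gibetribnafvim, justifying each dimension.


underlying: gibetrub-n-af-vim
CASE=ib - signalled by the affix -n
GRD=ma - signalled by the affix -af
MOD=un - signalled by the affix -vim
check: gibetrubnafvim -> gibetrubnafvim -> gibetribnafvim
lemma: gibetrub; CASE=ib; GRD=ma; MOD=un


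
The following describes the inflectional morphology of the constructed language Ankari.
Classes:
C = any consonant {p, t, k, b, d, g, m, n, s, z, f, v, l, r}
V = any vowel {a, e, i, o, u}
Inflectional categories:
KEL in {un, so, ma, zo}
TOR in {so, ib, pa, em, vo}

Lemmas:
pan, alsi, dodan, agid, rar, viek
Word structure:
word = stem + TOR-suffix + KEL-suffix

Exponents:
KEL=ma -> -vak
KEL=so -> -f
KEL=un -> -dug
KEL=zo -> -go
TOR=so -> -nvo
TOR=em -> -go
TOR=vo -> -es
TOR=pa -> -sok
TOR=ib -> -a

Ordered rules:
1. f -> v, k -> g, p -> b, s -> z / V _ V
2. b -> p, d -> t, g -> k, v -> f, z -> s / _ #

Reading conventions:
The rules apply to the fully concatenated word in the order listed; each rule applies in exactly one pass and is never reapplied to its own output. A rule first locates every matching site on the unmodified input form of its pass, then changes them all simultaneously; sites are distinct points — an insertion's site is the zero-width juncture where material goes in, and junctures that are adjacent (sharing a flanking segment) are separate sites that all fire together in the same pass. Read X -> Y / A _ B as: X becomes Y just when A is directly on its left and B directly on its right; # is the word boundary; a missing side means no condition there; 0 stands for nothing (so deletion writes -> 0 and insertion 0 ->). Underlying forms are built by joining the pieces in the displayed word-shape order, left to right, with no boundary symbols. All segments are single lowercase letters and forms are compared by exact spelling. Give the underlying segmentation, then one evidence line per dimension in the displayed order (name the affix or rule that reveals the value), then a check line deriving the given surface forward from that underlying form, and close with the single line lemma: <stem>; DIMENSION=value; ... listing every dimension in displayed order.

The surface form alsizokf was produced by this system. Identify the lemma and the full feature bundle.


underlying: alsi-sok-f
KEL=so - signalled by the affix -f
TOR=pa - signalled by the affix -sok
check: alsisokf -> alsizokf -> alsizokf
lemma: alsi; KEL=so; TOR=pa
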